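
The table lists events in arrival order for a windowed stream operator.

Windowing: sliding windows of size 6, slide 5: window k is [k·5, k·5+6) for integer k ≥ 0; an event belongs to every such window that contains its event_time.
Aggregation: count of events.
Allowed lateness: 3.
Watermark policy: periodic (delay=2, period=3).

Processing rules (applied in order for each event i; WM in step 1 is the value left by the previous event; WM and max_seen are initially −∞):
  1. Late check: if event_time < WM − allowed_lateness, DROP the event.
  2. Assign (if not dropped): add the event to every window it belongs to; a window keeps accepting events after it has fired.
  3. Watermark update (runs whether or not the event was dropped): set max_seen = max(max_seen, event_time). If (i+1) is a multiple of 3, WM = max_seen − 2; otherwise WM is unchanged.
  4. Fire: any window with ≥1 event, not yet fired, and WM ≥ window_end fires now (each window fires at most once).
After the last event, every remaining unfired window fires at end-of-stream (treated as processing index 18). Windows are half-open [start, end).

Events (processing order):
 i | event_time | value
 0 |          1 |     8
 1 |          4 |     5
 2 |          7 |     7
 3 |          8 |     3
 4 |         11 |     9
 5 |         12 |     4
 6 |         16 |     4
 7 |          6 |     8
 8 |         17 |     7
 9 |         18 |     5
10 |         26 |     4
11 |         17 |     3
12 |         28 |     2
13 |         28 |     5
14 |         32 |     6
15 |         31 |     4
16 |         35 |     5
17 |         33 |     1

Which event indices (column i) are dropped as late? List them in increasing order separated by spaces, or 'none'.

i=0 t=1 v=8: → [0,6); WM=−∞
i=1 t=4 v=5: → [0,6); WM=−∞
i=2 t=7 v=7: → [5,11); WM=5
i=3 t=8 v=3: → [5,11); WM=5
i=4 t=11 v=9: → [10,16); WM=5
i=5 t=12 v=4: → [10,16); WM=10; [0,6) fires=2
i=6 t=16 v=4: → [15,21); WM=10
i=7 t=6 v=8: DROP (t<10-3); WM=10
i=8 t=17 v=7: → [15,21); WM=15; [5,11) fires=2
i=9 t=18 v=5: → [15,21); WM=15
i=10 t=26 v=4: → [25,31); WM=15
i=11 t=17 v=3: → [15,21); WM=24; [10,16) fires=2 [15,21) fires=4
i=12 t=28 v=2: → [25,31); WM=24
i=13 t=28 v=5: → [25,31); WM=24
i=14 t=32 v=6: → [30,36); WM=30
i=15 t=31 v=4: → [30,36); WM=30
i=16 t=35 v=5: → [35,41),[30,36); WM=30
i=17 t=33 v=1: → [30,36); WM=33; [25,31) fires=3

7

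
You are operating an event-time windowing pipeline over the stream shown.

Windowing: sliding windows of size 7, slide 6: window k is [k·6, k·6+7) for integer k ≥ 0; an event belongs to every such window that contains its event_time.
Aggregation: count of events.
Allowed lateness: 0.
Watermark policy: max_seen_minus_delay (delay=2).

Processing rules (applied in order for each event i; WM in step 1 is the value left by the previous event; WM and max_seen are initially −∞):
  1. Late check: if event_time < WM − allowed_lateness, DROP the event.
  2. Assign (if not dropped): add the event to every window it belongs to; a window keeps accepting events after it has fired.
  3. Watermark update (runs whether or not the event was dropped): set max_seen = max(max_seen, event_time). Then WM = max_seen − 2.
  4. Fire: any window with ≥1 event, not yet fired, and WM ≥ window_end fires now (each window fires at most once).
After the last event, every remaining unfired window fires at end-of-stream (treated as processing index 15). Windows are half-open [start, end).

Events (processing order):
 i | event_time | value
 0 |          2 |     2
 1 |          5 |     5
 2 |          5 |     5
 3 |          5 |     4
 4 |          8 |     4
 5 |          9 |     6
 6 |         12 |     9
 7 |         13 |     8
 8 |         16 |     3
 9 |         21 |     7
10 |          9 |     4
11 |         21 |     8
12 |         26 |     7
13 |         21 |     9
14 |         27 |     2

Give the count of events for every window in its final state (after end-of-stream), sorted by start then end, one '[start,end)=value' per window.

i=0 t=2 v=2: → [0,7); WM=0
i=1 t=5 v=5: → [0,7); WM=3
i=2 t=5 v=5: → [0,7); WM=3
i=3 t=5 v=4: → [0,7); WM=3
i=4 t=8 v=4: → [6,13); WM=6
i=5 t=9 v=6: → [6,13); WM=7; [0,7) fires=4
i=6 t=12 v=9: → [12,19),[6,13); WM=10
i=7 t=13 v=8: → [12,19); WM=11
i=8 t=16 v=3: → [12,19); WM=14; [6,13) fires=3
i=9 t=21 v=7: → [18,25); WM=19; [12,19) fires=3
i=10 t=9 v=4: DROP (t<19-0); WM=19
i=11 t=21 v=8: → [18,25); WM=19
i=12 t=26 v=7: → [24,31); WM=24
i=13 t=21 v=9: DROP (t<24-0); WM=24
i=14 t=27 v=2: → [24,31); WM=25; [18,25) fires=2

[0,7)=4 [6,13)=3 [12,19)=3 [18,25)=2 [24,31)=2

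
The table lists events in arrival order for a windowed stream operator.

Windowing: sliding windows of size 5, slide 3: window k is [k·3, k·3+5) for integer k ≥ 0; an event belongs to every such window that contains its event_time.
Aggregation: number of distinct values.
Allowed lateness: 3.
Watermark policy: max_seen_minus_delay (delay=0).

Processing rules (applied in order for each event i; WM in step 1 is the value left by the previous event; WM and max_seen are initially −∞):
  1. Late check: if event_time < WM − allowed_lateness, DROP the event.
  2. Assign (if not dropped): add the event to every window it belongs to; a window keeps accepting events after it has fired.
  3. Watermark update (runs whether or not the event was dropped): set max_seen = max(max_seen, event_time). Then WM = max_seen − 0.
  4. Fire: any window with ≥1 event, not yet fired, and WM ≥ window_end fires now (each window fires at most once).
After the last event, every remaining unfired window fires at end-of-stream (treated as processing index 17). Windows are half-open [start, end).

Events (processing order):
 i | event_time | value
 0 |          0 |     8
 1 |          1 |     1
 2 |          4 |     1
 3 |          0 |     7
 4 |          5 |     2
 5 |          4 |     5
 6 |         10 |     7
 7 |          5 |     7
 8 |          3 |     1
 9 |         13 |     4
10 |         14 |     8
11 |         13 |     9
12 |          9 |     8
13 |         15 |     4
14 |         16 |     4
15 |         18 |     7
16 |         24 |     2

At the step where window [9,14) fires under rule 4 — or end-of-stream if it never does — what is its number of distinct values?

2

i=0 t=0 v=8: → [0,5); WM=0
i=1 t=1 v=1: → [0,5); WM=1
i=2 t=4 v=1: → [3,8),[0,5); WM=4
i=3 t=0 v=7: DROP (t<4-3); WM=4
i=4 t=5 v=2: → [3,8); WM=5; [0,5) fires=2
i=5 t=4 v=5: → [3,8),[0,5); WM=5
i=6 t=10 v=7: → [9,14),[6,11); WM=10; [3,8) fires=3
i=7 t=5 v=7: DROP (t<10-3); WM=10
i=8 t=3 v=1: DROP (t<10-3); WM=10
i=9 t=13 v=4: → [12,17),[9,14); WM=13; [6,11) fires=1
i=10 t=14 v=8: → [12,17); WM=14; [9,14) fires=2
i=11 t=13 v=9: → [12,17),[9,14); WM=14
i=12 t=9 v=8: DROP (t<14-3); WM=14
i=13 t=15 v=4: → [15,20),[12,17); WM=15
i=14 t=16 v=4: → [15,20),[12,17); WM=16
i=15 t=18 v=7: → [18,23),[15,20); WM=18; [12,17) fires=3
i=16 t=24 v=2: → [24,29),[21,26); WM=24; [15,20) fires=2 [18,23) fires=1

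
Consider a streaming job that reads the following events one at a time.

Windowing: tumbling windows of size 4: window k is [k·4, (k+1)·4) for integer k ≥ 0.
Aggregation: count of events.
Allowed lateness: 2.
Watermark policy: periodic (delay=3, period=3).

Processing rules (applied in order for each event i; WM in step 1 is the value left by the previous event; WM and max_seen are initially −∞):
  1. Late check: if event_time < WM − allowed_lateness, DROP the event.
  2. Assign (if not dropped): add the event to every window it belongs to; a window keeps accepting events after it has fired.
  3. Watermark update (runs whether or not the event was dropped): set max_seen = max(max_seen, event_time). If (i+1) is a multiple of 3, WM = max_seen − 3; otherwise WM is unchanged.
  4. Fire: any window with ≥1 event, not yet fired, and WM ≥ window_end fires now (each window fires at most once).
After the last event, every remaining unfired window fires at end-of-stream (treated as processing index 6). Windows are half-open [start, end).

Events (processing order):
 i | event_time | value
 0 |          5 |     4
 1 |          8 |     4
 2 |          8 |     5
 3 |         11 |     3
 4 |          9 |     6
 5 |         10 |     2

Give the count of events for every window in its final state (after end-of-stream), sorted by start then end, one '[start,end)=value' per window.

i=0 t=5 v=4: → [4,8); WM=−∞
i=1 t=8 v=4: → [8,12); WM=−∞
i=2 t=8 v=5: → [8,12); WM=5
i=3 t=11 v=3: → [8,12); WM=5
i=4 t=9 v=6: → [8,12); WM=5
i=5 t=10 v=2: → [8,12); WM=8; [4,8) fires=1

[4,8)=1 [8,12)=5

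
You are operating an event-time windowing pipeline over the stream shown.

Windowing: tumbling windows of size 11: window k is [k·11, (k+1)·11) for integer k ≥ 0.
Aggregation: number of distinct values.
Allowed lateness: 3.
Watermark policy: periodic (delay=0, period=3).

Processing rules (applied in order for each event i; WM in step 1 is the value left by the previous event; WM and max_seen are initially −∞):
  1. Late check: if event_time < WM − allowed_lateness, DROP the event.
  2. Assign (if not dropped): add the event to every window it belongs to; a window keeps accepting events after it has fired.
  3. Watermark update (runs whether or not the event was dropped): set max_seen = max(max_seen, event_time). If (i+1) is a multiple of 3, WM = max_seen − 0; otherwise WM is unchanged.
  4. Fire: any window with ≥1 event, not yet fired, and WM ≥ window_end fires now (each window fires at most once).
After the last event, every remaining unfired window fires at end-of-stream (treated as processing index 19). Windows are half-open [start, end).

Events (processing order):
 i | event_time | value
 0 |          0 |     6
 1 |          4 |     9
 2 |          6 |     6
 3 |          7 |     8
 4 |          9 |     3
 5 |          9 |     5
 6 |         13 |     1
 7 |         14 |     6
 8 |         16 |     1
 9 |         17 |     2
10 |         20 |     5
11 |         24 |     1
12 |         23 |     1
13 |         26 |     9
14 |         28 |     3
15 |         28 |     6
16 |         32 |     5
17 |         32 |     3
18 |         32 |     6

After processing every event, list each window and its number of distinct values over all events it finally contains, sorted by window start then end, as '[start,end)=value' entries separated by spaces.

[0,11)=5 [11,22)=4 [22,33)=5

i=0 t=0 v=6: → [0,11); WM=−∞
i=1 t=4 v=9: → [0,11); WM=−∞
i=2 t=6 v=6: → [0,11); WM=6
i=3 t=7 v=8: → [0,11); WM=6
i=4 t=9 v=3: → [0,11); WM=6
i=5 t=9 v=5: → [0,11); WM=9
i=6 t=13 v=1: → [11,22); WM=9
i=7 t=14 v=6: → [11,22); WM=9
i=8 t=16 v=1: → [11,22); WM=16; [0,11) fires=5
i=9 t=17 v=2: → [11,22); WM=16
i=10 t=20 v=5: → [11,22); WM=16
i=11 t=24 v=1: → [22,33); WM=24; [11,22) fires=4
i=12 t=23 v=1: → [22,33); WM=24
i=13 t=26 v=9: → [22,33); WM=24
i=14 t=28 v=3: → [22,33); WM=28
i=15 t=28 v=6: → [22,33); WM=28
i=16 t=32 v=5: → [22,33); WM=28
i=17 t=32 v=3: → [22,33); WM=32
i=18 t=32 v=6: → [22,33); WM=32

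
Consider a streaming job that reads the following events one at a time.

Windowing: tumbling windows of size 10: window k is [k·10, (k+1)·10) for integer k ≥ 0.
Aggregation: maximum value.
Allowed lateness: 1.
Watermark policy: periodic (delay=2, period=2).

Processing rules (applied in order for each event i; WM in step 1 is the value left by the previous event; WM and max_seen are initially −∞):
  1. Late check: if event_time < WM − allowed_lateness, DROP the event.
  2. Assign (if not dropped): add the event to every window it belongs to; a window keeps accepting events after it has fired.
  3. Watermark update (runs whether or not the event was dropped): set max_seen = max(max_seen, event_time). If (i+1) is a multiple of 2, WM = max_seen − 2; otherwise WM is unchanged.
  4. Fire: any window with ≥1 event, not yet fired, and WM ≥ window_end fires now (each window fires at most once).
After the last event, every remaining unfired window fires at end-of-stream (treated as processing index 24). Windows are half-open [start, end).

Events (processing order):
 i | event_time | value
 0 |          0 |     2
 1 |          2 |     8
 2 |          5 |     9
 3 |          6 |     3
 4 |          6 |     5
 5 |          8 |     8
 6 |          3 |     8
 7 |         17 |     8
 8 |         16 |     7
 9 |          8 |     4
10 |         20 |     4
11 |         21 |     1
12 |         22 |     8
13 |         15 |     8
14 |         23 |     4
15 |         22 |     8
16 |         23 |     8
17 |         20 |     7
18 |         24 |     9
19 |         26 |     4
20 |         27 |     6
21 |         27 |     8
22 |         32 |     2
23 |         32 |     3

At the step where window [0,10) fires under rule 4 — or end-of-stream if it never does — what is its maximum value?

9

i=0 t=0 v=2: → [0,10); WM=−∞
i=1 t=2 v=8: → [0,10); WM=0
i=2 t=5 v=9: → [0,10); WM=0
i=3 t=6 v=3: → [0,10); WM=4
i=4 t=6 v=5: → [0,10); WM=4
i=5 t=8 v=8: → [0,10); WM=6
i=6 t=3 v=8: DROP (t<6-1); WM=6
i=7 t=17 v=8: → [10,20); WM=15; [0,10) fires=9
i=8 t=16 v=7: → [10,20); WM=15
i=9 t=8 v=4: DROP (t<15-1); WM=15
i=10 t=20 v=4: → [20,30); WM=15
i=11 t=21 v=1: → [20,30); WM=19
i=12 t=22 v=8: → [20,30); WM=19
i=13 t=15 v=8: DROP (t<19-1); WM=20; [10,20) fires=8
i=14 t=23 v=4: → [20,30); WM=20
i=15 t=22 v=8: → [20,30); WM=21
i=16 t=23 v=8: → [20,30); WM=21
i=17 t=20 v=7: → [20,30); WM=21
i=18 t=24 v=9: → [20,30); WM=21
i=19 t=26 v=4: → [20,30); WM=24
i=20 t=27 v=6: → [20,30); WM=24
i=21 t=27 v=8: → [20,30); WM=25
i=22 t=32 v=2: → [30,40); WM=25
i=23 t=32 v=3: → [30,40); WM=30; [20,30) fires=9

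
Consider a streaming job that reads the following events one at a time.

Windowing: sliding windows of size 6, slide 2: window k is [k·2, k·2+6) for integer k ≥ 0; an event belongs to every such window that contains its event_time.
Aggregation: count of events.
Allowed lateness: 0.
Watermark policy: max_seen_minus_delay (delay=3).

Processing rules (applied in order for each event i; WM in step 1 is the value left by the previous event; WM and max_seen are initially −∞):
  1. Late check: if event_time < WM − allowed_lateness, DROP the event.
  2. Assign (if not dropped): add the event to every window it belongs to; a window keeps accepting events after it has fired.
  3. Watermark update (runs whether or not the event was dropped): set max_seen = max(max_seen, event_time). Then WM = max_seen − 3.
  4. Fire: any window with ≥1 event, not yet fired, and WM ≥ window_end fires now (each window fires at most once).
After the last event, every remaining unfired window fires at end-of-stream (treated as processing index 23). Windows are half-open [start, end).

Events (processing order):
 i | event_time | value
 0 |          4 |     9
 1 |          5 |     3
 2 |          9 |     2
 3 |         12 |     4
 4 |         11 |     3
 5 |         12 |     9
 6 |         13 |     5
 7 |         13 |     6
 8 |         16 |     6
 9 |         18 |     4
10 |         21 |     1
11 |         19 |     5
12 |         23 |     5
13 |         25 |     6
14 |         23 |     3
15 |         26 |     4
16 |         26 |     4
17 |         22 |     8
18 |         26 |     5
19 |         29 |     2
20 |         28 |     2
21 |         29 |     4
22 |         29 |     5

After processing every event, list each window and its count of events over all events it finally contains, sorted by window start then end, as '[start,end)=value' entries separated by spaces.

i=0 t=4 v=9: → [4,10),[2,8),[0,6); WM=1
i=1 t=5 v=3: → [4,10),[2,8),[0,6); WM=2
i=2 t=9 v=2: → [8,14),[6,12),[4,10); WM=6; [0,6) fires=2
i=3 t=12 v=4: → [12,18),[10,16),[8,14); WM=9; [2,8) fires=2
i=4 t=11 v=3: → [10,16),[8,14),[6,12); WM=9
i=5 t=12 v=9: → [12,18),[10,16),[8,14); WM=9
i=6 t=13 v=5: → [12,18),[10,16),[8,14); WM=10; [4,10) fires=3
i=7 t=13 v=6: → [12,18),[10,16),[8,14); WM=10
i=8 t=16 v=6: → [16,22),[14,20),[12,18); WM=13; [6,12) fires=2
i=9 t=18 v=4: → [18,24),[16,22),[14,20); WM=15; [8,14) fires=6
i=10 t=21 v=1: → [20,26),[18,24),[16,22); WM=18; [10,16) fires=5 [12,18) fires=5
i=11 t=19 v=5: → [18,24),[16,22),[14,20); WM=18
i=12 t=23 v=5: → [22,28),[20,26),[18,24); WM=20; [14,20) fires=3
i=13 t=25 v=6: → [24,30),[22,28),[20,26); WM=22; [16,22) fires=4
i=14 t=23 v=3: → [22,28),[20,26),[18,24); WM=22
i=15 t=26 v=4: → [26,32),[24,30),[22,28); WM=23
i=16 t=26 v=4: → [26,32),[24,30),[22,28); WM=23
i=17 t=22 v=8: DROP (t<23-0); WM=23
i=18 t=26 v=5: → [26,32),[24,30),[22,28); WM=23
i=19 t=29 v=2: → [28,34),[26,32),[24,30); WM=26; [18,24) fires=5 [20,26) fires=4
i=20 t=28 v=2: → [28,34),[26,32),[24,30); WM=26
i=21 t=29 v=4: → [28,34),[26,32),[24,30); WM=26
i=22 t=29 v=5: → [28,34),[26,32),[24,30); WM=26

[0,6)=2 [2,8)=2 [4,10)=3 [6,12)=2 [8,14)=6 [10,16)=5 [12,18)=5 [14,20)=3 [16,22)=4 [18,24)=5 [20,26)=4 [22,28)=6 [24,30)=8 [26,32)=7 [28,34)=4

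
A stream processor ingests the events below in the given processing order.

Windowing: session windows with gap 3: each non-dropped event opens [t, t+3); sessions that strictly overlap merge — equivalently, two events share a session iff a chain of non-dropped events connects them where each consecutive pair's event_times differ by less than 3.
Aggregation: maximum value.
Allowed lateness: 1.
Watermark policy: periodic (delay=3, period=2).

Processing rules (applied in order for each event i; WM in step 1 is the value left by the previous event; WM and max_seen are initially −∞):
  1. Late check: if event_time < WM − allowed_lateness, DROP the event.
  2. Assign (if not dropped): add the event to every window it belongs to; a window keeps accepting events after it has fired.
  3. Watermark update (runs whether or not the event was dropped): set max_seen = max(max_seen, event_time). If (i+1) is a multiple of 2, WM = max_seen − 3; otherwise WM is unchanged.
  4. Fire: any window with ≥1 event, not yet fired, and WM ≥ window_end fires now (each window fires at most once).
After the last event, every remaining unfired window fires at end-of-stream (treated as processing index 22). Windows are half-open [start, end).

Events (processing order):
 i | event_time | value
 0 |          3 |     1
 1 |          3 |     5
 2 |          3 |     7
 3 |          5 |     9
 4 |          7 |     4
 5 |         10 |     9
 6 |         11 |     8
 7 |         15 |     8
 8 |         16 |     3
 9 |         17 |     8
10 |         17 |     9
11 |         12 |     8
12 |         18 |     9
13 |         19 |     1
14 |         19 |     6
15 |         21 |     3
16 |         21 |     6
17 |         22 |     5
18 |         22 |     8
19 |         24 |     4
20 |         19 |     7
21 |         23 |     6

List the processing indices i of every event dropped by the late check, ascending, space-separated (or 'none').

i=0 t=3 v=1: → [3,6); WM=−∞
i=1 t=3 v=5: → [3,6); WM=0
i=2 t=3 v=7: → [3,6); WM=0
i=3 t=5 v=9: → [3,8); WM=2
i=4 t=7 v=4: → [3,10); WM=2
i=5 t=10 v=9: → [10,13); WM=7
i=6 t=11 v=8: → [10,14); WM=7
i=7 t=15 v=8: → [15,18); WM=12
i=8 t=16 v=3: → [15,19); WM=12
i=9 t=17 v=8: → [15,20); WM=14
i=10 t=17 v=9: → [15,20); WM=14
i=11 t=12 v=8: DROP (t<14-1); WM=14
i=12 t=18 v=9: → [15,21); WM=14
i=13 t=19 v=1: → [15,22); WM=16
i=14 t=19 v=6: → [15,22); WM=16
i=15 t=21 v=3: → [15,24); WM=18
i=16 t=21 v=6: → [15,24); WM=18
i=17 t=22 v=5: → [15,25); WM=19
i=18 t=22 v=8: → [15,25); WM=19
i=19 t=24 v=4: → [15,27); WM=21
i=20 t=19 v=7: DROP (t<21-1); WM=21
i=21 t=23 v=6: → [15,27); WM=21

11 20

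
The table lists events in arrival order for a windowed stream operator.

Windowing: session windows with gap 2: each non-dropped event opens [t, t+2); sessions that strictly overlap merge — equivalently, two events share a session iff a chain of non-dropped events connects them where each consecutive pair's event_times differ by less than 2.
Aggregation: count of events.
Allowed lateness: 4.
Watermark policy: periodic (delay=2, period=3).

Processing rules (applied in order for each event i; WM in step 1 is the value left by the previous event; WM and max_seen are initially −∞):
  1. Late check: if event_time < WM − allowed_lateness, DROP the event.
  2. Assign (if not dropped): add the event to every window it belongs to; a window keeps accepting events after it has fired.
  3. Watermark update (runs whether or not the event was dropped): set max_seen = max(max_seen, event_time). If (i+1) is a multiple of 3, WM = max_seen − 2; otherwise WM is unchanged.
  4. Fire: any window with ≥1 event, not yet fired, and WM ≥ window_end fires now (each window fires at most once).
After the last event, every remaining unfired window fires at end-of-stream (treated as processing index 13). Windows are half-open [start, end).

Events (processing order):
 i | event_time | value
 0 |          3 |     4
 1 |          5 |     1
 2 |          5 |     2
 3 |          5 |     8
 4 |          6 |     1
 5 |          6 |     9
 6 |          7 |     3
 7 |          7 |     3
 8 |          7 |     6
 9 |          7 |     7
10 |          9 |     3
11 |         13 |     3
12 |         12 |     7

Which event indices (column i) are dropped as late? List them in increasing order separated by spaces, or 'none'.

none

i=0 t=3 v=4: → [3,5); WM=−∞
i=1 t=5 v=1: → [5,7); WM=−∞
i=2 t=5 v=2: → [5,7); WM=3
i=3 t=5 v=8: → [5,7); WM=3
i=4 t=6 v=1: → [5,8); WM=3
i=5 t=6 v=9: → [5,8); WM=4
i=6 t=7 v=3: → [5,9); WM=4
i=7 t=7 v=3: → [5,9); WM=4
i=8 t=7 v=6: → [5,9); WM=5
i=9 t=7 v=7: → [5,9); WM=5
i=10 t=9 v=3: → [9,11); WM=5
i=11 t=13 v=3: → [13,15); WM=11
i=12 t=12 v=7: → [12,15); WM=11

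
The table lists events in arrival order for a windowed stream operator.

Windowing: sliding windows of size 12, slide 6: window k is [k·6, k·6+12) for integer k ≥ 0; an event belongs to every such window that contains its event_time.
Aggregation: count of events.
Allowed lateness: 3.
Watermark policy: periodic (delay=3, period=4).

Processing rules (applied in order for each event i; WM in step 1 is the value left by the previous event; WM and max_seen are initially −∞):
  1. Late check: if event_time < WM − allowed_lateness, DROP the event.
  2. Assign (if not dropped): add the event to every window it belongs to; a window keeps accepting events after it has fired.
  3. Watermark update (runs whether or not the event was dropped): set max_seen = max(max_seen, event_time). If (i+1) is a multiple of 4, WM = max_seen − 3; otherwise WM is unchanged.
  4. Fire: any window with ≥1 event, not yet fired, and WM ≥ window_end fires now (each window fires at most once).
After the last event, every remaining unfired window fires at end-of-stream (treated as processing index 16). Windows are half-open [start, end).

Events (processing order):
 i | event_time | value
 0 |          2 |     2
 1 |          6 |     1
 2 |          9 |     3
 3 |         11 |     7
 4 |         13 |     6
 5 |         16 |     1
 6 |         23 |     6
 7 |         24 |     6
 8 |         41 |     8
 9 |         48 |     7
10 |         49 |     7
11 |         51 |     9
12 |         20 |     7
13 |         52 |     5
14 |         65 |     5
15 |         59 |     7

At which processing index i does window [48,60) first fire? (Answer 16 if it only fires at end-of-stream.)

15

i=0 t=2 v=2: → [0,12); WM=−∞
i=1 t=6 v=1: → [6,18),[0,12); WM=−∞
i=2 t=9 v=3: → [6,18),[0,12); WM=−∞
i=3 t=11 v=7: → [6,18),[0,12); WM=8
i=4 t=13 v=6: → [12,24),[6,18); WM=8
i=5 t=16 v=1: → [12,24),[6,18); WM=8
i=6 t=23 v=6: → [18,30),[12,24); WM=8
i=7 t=24 v=6: → [24,36),[18,30); WM=21; [0,12) fires=4 [6,18) fires=5
i=8 t=41 v=8: → [36,48),[30,42); WM=21
i=9 t=48 v=7: → [48,60),[42,54); WM=21
i=10 t=49 v=7: → [48,60),[42,54); WM=21
i=11 t=51 v=9: → [48,60),[42,54); WM=48; [12,24) fires=3 [18,30) fires=2 [24,36) fires=1 [30,42) fires=1 [36,48) fires=1
i=12 t=20 v=7: DROP (t<48-3); WM=48
i=13 t=52 v=5: → [48,60),[42,54); WM=48
i=14 t=65 v=5: → [60,72),[54,66); WM=48
i=15 t=59 v=7: → [54,66),[48,60); WM=62; [42,54) fires=4 [48,60) fires=5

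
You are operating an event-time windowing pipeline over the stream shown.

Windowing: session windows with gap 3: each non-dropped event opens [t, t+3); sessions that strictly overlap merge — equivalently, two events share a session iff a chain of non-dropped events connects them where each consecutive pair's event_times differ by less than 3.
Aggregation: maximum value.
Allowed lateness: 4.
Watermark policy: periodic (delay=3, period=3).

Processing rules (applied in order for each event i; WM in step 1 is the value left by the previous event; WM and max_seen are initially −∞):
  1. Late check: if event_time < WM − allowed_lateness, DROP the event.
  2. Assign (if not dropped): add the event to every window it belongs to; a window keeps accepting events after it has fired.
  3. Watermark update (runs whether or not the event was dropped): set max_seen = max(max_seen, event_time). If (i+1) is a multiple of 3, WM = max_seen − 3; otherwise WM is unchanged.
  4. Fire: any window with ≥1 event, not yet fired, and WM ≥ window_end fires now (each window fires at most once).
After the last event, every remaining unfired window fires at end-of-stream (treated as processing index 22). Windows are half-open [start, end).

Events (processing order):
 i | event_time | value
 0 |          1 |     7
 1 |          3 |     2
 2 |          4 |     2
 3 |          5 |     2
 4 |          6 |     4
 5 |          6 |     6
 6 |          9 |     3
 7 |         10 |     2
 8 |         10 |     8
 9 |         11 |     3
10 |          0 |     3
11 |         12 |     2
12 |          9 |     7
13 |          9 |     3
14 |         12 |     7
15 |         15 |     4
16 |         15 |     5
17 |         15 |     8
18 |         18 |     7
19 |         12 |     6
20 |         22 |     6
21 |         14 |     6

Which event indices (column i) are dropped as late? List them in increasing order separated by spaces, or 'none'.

i=0 t=1 v=7: → [1,4); WM=−∞
i=1 t=3 v=2: → [1,6); WM=−∞
i=2 t=4 v=2: → [1,7); WM=1
i=3 t=5 v=2: → [1,8); WM=1
i=4 t=6 v=4: → [1,9); WM=1
i=5 t=6 v=6: → [1,9); WM=3
i=6 t=9 v=3: → [9,12); WM=3
i=7 t=10 v=2: → [9,13); WM=3
i=8 t=10 v=8: → [9,13); WM=7
i=9 t=11 v=3: → [9,14); WM=7
i=10 t=0 v=3: DROP (t<7-4); WM=7
i=11 t=12 v=2: → [9,15); WM=9
i=12 t=9 v=7: → [9,15); WM=9
i=13 t=9 v=3: → [9,15); WM=9
i=14 t=12 v=7: → [9,15); WM=9
i=15 t=15 v=4: → [15,18); WM=9
i=16 t=15 v=5: → [15,18); WM=9
i=17 t=15 v=8: → [15,18); WM=12
i=18 t=18 v=7: → [18,21); WM=12
i=19 t=12 v=6: → [9,15); WM=12
i=20 t=22 v=6: → [22,25); WM=19
i=21 t=14 v=6: DROP (t<19-4); WM=19

10 21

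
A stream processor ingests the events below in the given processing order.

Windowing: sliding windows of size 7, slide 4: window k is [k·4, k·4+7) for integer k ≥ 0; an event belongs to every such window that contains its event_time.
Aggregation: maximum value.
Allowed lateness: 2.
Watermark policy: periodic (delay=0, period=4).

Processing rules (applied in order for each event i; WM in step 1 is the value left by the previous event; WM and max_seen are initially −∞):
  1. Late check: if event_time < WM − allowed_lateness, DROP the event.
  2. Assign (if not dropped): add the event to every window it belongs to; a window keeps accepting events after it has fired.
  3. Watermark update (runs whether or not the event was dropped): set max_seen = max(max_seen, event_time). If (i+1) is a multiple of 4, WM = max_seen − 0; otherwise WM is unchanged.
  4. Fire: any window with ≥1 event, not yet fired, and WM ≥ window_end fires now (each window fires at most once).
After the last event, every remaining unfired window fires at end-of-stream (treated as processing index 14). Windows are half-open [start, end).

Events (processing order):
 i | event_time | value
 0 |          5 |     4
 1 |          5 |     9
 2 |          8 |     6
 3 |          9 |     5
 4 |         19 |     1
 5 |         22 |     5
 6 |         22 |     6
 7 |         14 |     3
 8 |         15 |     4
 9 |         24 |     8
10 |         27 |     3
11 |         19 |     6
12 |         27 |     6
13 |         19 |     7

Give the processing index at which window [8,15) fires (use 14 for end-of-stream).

i=0 t=5 v=4: → [4,11),[0,7); WM=−∞
i=1 t=5 v=9: → [4,11),[0,7); WM=−∞
i=2 t=8 v=6: → [8,15),[4,11); WM=−∞
i=3 t=9 v=5: → [8,15),[4,11); WM=9; [0,7) fires=9
i=4 t=19 v=1: → [16,23); WM=9
i=5 t=22 v=5: → [20,27),[16,23); WM=9
i=6 t=22 v=6: → [20,27),[16,23); WM=9
i=7 t=14 v=3: → [12,19),[8,15); WM=22; [4,11) fires=9 [8,15) fires=6 [12,19) fires=3
i=8 t=15 v=4: DROP (t<22-2); WM=22
i=9 t=24 v=8: → [24,31),[20,27); WM=22
i=10 t=27 v=3: → [24,31); WM=22
i=11 t=19 v=6: DROP (t<22-2); WM=27; [16,23) fires=6 [20,27) fires=8
i=12 t=27 v=6: → [24,31); WM=27
i=13 t=19 v=7: DROP (t<27-2); WM=27

7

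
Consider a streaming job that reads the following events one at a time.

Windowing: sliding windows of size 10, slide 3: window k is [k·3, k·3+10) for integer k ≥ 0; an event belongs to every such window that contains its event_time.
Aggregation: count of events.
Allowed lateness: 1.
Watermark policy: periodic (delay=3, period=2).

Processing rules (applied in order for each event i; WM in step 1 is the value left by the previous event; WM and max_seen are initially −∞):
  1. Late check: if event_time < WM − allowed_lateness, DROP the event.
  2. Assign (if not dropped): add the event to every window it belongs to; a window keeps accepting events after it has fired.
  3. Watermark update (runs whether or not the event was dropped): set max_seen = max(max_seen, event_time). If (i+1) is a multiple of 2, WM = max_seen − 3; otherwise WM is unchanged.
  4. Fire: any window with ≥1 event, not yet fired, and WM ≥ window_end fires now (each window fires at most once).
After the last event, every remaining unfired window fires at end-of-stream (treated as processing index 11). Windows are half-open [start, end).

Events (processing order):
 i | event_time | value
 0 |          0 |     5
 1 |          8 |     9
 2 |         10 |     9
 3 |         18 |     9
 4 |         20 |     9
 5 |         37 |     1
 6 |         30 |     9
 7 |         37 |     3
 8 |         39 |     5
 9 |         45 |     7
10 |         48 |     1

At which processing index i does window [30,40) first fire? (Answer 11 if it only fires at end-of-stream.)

i=0 t=0 v=5: → [0,10); WM=−∞
i=1 t=8 v=9: → [6,16),[3,13),[0,10); WM=5
i=2 t=10 v=9: → [9,19),[6,16),[3,13); WM=5
i=3 t=18 v=9: → [18,28),[15,25),[12,22),[9,19); WM=15; [0,10) fires=2 [3,13) fires=2
i=4 t=20 v=9: → [18,28),[15,25),[12,22); WM=15
i=5 t=37 v=1: → [36,46),[33,43),[30,40); WM=34; [6,16) fires=2 [9,19) fires=2 [12,22) fires=2 [15,25) fires=2 [18,28) fires=2
i=6 t=30 v=9: DROP (t<34-1); WM=34
i=7 t=37 v=3: → [36,46),[33,43),[30,40); WM=34
i=8 t=39 v=5: → [39,49),[36,46),[33,43),[30,40); WM=34
i=9 t=45 v=7: → [45,55),[42,52),[39,49),[36,46); WM=42; [30,40) fires=3
i=10 t=48 v=1: → [48,58),[45,55),[42,52),[39,49); WM=42

9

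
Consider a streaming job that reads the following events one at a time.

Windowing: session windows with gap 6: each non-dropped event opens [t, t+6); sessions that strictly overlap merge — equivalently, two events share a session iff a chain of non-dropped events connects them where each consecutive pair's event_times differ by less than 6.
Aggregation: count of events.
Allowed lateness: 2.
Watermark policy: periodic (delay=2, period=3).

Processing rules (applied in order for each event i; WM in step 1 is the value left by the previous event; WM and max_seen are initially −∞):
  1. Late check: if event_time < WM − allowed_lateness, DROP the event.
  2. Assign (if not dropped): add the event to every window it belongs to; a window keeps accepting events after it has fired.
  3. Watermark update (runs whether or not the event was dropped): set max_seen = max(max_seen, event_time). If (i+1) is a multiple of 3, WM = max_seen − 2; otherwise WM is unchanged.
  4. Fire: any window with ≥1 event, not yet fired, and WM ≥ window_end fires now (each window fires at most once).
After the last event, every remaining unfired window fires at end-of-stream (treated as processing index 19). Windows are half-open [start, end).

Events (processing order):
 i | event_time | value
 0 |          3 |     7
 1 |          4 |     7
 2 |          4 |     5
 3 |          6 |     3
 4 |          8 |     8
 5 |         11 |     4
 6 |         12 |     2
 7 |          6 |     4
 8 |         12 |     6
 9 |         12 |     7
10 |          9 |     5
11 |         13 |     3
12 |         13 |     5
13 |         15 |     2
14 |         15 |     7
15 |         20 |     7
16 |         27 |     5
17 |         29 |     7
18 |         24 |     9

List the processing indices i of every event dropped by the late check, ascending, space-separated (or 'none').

i=0 t=3 v=7: → [3,9); WM=−∞
i=1 t=4 v=7: → [3,10); WM=−∞
i=2 t=4 v=5: → [3,10); WM=2
i=3 t=6 v=3: → [3,12); WM=2
i=4 t=8 v=8: → [3,14); WM=2
i=5 t=11 v=4: → [3,17); WM=9
i=6 t=12 v=2: → [3,18); WM=9
i=7 t=6 v=4: DROP (t<9-2); WM=9
i=8 t=12 v=6: → [3,18); WM=10
i=9 t=12 v=7: → [3,18); WM=10
i=10 t=9 v=5: → [3,18); WM=10
i=11 t=13 v=3: → [3,19); WM=11
i=12 t=13 v=5: → [3,19); WM=11
i=13 t=15 v=2: → [3,21); WM=11
i=14 t=15 v=7: → [3,21); WM=13
i=15 t=20 v=7: → [3,26); WM=13
i=16 t=27 v=5: → [27,33); WM=13
i=17 t=29 v=7: → [27,35); WM=27
i=18 t=24 v=9: DROP (t<27-2); WM=27

7 18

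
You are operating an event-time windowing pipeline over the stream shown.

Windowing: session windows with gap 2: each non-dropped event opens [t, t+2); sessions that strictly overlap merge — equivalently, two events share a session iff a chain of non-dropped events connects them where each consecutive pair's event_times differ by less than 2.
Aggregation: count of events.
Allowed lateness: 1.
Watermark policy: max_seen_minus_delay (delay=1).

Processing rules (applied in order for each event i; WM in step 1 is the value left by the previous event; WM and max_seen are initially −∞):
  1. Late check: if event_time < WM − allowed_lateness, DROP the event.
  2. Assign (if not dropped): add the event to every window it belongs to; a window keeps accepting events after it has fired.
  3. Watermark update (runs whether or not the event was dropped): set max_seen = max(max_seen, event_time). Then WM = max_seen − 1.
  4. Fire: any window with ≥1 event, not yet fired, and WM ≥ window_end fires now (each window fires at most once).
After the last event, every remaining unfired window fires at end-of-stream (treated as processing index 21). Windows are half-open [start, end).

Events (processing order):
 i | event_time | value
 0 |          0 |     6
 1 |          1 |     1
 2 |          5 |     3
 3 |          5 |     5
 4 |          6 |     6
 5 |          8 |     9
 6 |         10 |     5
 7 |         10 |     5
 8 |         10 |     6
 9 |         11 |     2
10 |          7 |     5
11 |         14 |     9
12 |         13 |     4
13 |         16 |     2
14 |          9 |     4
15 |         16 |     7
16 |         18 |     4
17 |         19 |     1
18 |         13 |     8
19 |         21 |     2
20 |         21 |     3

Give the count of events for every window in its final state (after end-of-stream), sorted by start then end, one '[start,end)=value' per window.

[0,3)=2 [5,8)=3 [8,10)=1 [10,13)=4 [13,16)=2 [16,18)=2 [18,21)=2 [21,23)=2

i=0 t=0 v=6: → [0,2); WM=-1
i=1 t=1 v=1: → [0,3); WM=0
i=2 t=5 v=3: → [5,7); WM=4
i=3 t=5 v=5: → [5,7); WM=4
i=4 t=6 v=6: → [5,8); WM=5
i=5 t=8 v=9: → [8,10); WM=7
i=6 t=10 v=5: → [10,12); WM=9
i=7 t=10 v=5: → [10,12); WM=9
i=8 t=10 v=6: → [10,12); WM=9
i=9 t=11 v=2: → [10,13); WM=10
i=10 t=7 v=5: DROP (t<10-1); WM=10
i=11 t=14 v=9: → [14,16); WM=13
i=12 t=13 v=4: → [13,16); WM=13
i=13 t=16 v=2: → [16,18); WM=15
i=14 t=9 v=4: DROP (t<15-1); WM=15
i=15 t=16 v=7: → [16,18); WM=15
i=16 t=18 v=4: → [18,20); WM=17
i=17 t=19 v=1: → [18,21); WM=18
i=18 t=13 v=8: DROP (t<18-1); WM=18
i=19 t=21 v=2: → [21,23); WM=20
i=20 t=21 v=3: → [21,23); WM=20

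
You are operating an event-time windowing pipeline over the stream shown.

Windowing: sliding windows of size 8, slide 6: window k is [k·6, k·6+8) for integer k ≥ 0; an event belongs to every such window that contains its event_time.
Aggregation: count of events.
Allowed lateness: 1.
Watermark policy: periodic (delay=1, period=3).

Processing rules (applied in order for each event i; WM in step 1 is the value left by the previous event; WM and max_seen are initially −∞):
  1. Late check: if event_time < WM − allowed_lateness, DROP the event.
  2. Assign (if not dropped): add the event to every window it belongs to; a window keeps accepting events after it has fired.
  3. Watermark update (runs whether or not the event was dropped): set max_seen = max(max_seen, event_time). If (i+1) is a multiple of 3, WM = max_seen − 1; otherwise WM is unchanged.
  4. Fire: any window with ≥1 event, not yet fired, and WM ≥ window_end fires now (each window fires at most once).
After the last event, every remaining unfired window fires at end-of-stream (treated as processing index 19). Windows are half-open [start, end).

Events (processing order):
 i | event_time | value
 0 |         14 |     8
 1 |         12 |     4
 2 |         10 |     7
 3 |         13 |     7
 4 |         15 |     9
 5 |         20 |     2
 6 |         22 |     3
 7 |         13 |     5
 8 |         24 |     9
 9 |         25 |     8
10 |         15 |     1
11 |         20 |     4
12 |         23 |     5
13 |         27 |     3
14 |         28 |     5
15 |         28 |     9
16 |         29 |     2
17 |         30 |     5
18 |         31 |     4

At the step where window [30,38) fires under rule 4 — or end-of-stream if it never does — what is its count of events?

i=0 t=14 v=8: → [12,20); WM=−∞
i=1 t=12 v=4: → [12,20),[6,14); WM=−∞
i=2 t=10 v=7: → [6,14); WM=13
i=3 t=13 v=7: → [12,20),[6,14); WM=13
i=4 t=15 v=9: → [12,20); WM=13
i=5 t=20 v=2: → [18,26); WM=19; [6,14) fires=3
i=6 t=22 v=3: → [18,26); WM=19
i=7 t=13 v=5: DROP (t<19-1); WM=19
i=8 t=24 v=9: → [24,32),[18,26); WM=23; [12,20) fires=4
i=9 t=25 v=8: → [24,32),[18,26); WM=23
i=10 t=15 v=1: DROP (t<23-1); WM=23
i=11 t=20 v=4: DROP (t<23-1); WM=24
i=12 t=23 v=5: → [18,26); WM=24
i=13 t=27 v=3: → [24,32); WM=24
i=14 t=28 v=5: → [24,32); WM=27; [18,26) fires=5
i=15 t=28 v=9: → [24,32); WM=27
i=16 t=29 v=2: → [24,32); WM=27
i=17 t=30 v=5: → [30,38),[24,32); WM=29
i=18 t=31 v=4: → [30,38),[24,32); WM=29

2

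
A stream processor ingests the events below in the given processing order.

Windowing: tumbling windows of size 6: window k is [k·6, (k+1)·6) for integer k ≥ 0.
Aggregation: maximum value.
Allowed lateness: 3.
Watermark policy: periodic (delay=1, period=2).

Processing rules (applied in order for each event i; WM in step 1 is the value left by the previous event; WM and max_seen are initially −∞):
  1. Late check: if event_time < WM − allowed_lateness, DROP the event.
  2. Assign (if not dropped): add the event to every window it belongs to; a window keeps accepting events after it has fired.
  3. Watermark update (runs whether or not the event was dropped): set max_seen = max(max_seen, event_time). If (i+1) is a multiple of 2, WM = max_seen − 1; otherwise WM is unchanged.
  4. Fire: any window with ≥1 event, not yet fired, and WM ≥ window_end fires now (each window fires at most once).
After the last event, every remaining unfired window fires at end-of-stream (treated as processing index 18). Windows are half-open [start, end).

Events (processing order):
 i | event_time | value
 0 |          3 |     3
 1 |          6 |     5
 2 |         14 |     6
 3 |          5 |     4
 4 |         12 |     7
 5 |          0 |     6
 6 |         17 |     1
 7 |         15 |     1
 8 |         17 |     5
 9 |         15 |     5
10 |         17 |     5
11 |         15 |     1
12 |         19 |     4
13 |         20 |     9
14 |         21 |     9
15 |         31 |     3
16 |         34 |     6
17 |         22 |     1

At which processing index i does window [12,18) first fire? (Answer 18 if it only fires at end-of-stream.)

13

i=0 t=3 v=3: → [0,6); WM=−∞
i=1 t=6 v=5: → [6,12); WM=5
i=2 t=14 v=6: → [12,18); WM=5
i=3 t=5 v=4: → [0,6); WM=13; [0,6) fires=4 [6,12) fires=5
i=4 t=12 v=7: → [12,18); WM=13
i=5 t=0 v=6: DROP (t<13-3); WM=13
i=6 t=17 v=1: → [12,18); WM=13
i=7 t=15 v=1: → [12,18); WM=16
i=8 t=17 v=5: → [12,18); WM=16
i=9 t=15 v=5: → [12,18); WM=16
i=10 t=17 v=5: → [12,18); WM=16
i=11 t=15 v=1: → [12,18); WM=16
i=12 t=19 v=4: → [18,24); WM=16
i=13 t=20 v=9: → [18,24); WM=19; [12,18) fires=7
i=14 t=21 v=9: → [18,24); WM=19
i=15 t=31 v=3: → [30,36); WM=30; [18,24) fires=9
i=16 t=34 v=6: → [30,36); WM=30
i=17 t=22 v=1: DROP (t<30-3); WM=33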